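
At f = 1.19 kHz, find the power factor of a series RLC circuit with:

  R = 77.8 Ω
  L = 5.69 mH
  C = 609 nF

Step 1 — Angular frequency: ω = 2π·f = 2π·1190 = 7477 rad/s.
Step 2 — Component impedances:
  R: Z = R = 77.8 Ω
  L: Z = jωL = j·7477·0.00569 = 0 + j42.54 Ω
  C: Z = 1/(jωC) = -j/(ω·C) = 0 - j219.6 Ω
Step 3 — Series combination: Z_total = R + L + C = 77.8 - j177.1 Ω = 193.4∠-66.3° Ω.
Step 4 — Power factor: PF = cos(φ) = Re(Z)/|Z| = 77.8/193.4 = 0.4023.
Step 5 — Type: Im(Z) = -177.1 ⇒ leading (phase φ = -66.3°).

PF = 0.4023 (leading, φ = -66.3°)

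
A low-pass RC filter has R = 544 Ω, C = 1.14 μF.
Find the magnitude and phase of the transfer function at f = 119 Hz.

Step 1 — Angular frequency: ω = 2π·119 = 747.7 rad/s.
Step 2 — Transfer function: H(jω) = 1/(1 + jωRC).
Step 3 — Denominator: 1 + jωRC = 1 + j·747.7·544·1.14e-06 = 1 + j0.4637.
Step 4 — H = 0.823 - j0.3816.
Step 5 — Magnitude: |H| = 0.9072 (-0.8 dB); phase: φ = -24.9°.

|H| = 0.9072 (-0.8 dB), φ = -24.9°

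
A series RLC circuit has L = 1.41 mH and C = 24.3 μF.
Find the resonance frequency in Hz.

Step 1 — Resonance condition Im(Z)=0 gives ω₀ = 1/√(LC).
Step 2 — ω₀ = 1/√(0.00141·2.43e-05) = 5402 rad/s.
Step 3 — f₀ = ω₀/(2π) = 859.8 Hz.

f₀ = 859.8 Hz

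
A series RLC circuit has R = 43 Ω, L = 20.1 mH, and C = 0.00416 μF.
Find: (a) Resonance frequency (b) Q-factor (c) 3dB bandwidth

Step 1 — Resonance condition Im(Z)=0 gives ω₀ = 1/√(LC).
Step 2 — ω₀ = 1/√(0.0201·4.16e-09) = 1.094e+05 rad/s.
Step 3 — f₀ = ω₀/(2π) = 1.741e+04 Hz.
Step 4 — Series Q: Q = ω₀L/R = 1.094e+05·0.0201/43 = 51.12.
Step 5 — 3dB bandwidth: Δω = ω₀/Q = 2139 rad/s; BW = Δω/(2π) = 340.5 Hz.

(a) f₀ = 1.741e+04 Hz  (b) Q = 51.12  (c) BW = 340.5 Hz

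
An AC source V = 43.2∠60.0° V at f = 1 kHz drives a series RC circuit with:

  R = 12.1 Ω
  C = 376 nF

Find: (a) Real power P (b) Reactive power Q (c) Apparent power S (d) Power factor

Step 1 — Angular frequency: ω = 2π·f = 2π·1000 = 6283 rad/s.
Step 2 — Component impedances:
  R: Z = R = 12.1 Ω
  C: Z = 1/(jωC) = -j/(ω·C) = 0 - j423.3 Ω
Step 3 — Series combination: Z_total = R + C = 12.1 - j423.3 Ω = 423.5∠-88.4° Ω.
Step 4 — Source phasor: V = 43.2∠60.0° V = 21.6 + j37.41 V.
Step 5 — Current: I = V / Z = -0.08686 + j0.05351 A = 0.102∠148.4° A.
Step 6 — Complex power: S = V·I* = 0.1259 - j4.405 VA.
Step 7 — Real power: P = Re(S) = 0.1259 W.
Step 8 — Reactive power: Q = Im(S) = -4.405 VAR.
Step 9 — Apparent power: |S| = 4.407 VA.
Step 10 — Power factor: PF = P/|S| = 0.02857 (leading).

(a) P = 0.1259 W  (b) Q = -4.405 VAR  (c) S = 4.407 VA  (d) PF = 0.02857 (leading)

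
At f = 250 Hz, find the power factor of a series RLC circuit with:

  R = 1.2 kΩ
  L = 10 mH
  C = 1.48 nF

Step 1 — Angular frequency: ω = 2π·f = 2π·250 = 1571 rad/s.
Step 2 — Component impedances:
  R: Z = R = 1200 Ω
  L: Z = jωL = j·1571·0.01 = 0 + j15.71 Ω
  C: Z = 1/(jωC) = -j/(ω·C) = 0 - j4.301e+05 Ω
Step 3 — Series combination: Z_total = R + L + C = 1200 - j4.301e+05 Ω = 4.301e+05∠-89.8° Ω.
Step 4 — Power factor: PF = cos(φ) = Re(Z)/|Z| = 1200/4.301e+05 = 0.00279.
Step 5 — Type: Im(Z) = -4.301e+05 ⇒ leading (phase φ = -89.8°).

PF = 0.00279 (leading, φ = -89.8°)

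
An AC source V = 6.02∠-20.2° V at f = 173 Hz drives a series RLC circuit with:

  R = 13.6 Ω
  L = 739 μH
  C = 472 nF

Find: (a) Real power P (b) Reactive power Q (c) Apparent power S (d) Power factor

Step 1 — Angular frequency: ω = 2π·f = 2π·173 = 1087 rad/s.
Step 2 — Component impedances:
  R: Z = R = 13.6 Ω
  L: Z = jωL = j·1087·0.000739 = 0 + j0.8033 Ω
  C: Z = 1/(jωC) = -j/(ω·C) = 0 - j1949 Ω
Step 3 — Series combination: Z_total = R + L + C = 13.6 - j1948 Ω = 1948∠-89.6° Ω.
Step 4 — Source phasor: V = 6.02∠-20.2° V = 5.65 - j2.079 V.
Step 5 — Current: I = V / Z = 0.001087 + j0.002892 A = 0.00309∠69.4° A.
Step 6 — Complex power: S = V·I* = 0.0001298 - j0.0186 VA.
Step 7 — Real power: P = Re(S) = 0.0001298 W.
Step 8 — Reactive power: Q = Im(S) = -0.0186 VAR.
Step 9 — Apparent power: |S| = 0.0186 VA.
Step 10 — Power factor: PF = P/|S| = 0.00698 (leading).

(a) P = 0.0001298 W  (b) Q = -0.0186 VAR  (c) S = 0.0186 VA  (d) PF = 0.00698 (leading)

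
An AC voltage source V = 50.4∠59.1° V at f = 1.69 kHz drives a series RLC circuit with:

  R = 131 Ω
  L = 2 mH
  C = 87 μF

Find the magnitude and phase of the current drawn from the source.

Step 1 — Angular frequency: ω = 2π·f = 2π·1690 = 1.062e+04 rad/s.
Step 2 — Component impedances:
  R: Z = R = 131 Ω
  L: Z = jωL = j·1.062e+04·0.002 = 0 + j21.24 Ω
  C: Z = 1/(jωC) = -j/(ω·C) = 0 - j1.082 Ω
Step 3 — Series combination: Z_total = R + L + C = 131 + j20.15 Ω = 132.5∠8.7° Ω.
Step 4 — Source phasor: V = 50.4∠59.1° V = 25.88 + j43.25 V.
Step 5 — Ohm's law: I = V / Z_total = (25.88 + j43.25) / (131 + j20.15) = 0.2426 + j0.2928 A.
Step 6 — Convert to polar: |I| = 0.3803 A, ∠I = 50.4°.

I = 0.3803∠50.4° A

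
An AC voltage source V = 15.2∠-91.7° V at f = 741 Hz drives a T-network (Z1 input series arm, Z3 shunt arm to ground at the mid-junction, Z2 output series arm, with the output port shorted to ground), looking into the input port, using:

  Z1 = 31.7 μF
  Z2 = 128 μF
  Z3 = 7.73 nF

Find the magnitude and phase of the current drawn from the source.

Step 1 — Angular frequency: ω = 2π·f = 2π·741 = 4656 rad/s.
Step 2 — Component impedances:
  Z1: Z = 1/(jωC) = -j/(ω·C) = 0 - j6.776 Ω
  Z2: Z = 1/(jωC) = -j/(ω·C) = 0 - j1.678 Ω
  Z3: Z = 1/(jωC) = -j/(ω·C) = 0 - j2.779e+04 Ω
Step 3 — With the output port shorted to ground, the output series arm Z2 runs from the junction to ground; the shunt arm Z3 also runs from the junction to ground. They appear in parallel: Z3 || Z2 = 0 - j1.678 Ω.
Step 4 — Series with input arm Z1: Z_in = Z1 + (Z3 || Z2) = 0 - j8.453 Ω = 8.453∠-90.0° Ω.
Step 5 — Source phasor: V = 15.2∠-91.7° V = -0.4509 - j15.19 V.
Step 6 — Ohm's law: I = V / Z_total = (-0.4509 - j15.19) / (0 - j8.453) = 1.797 - j0.05334 A.
Step 7 — Convert to polar: |I| = 1.798 A, ∠I = -1.7°.

I = 1.798∠-1.7° A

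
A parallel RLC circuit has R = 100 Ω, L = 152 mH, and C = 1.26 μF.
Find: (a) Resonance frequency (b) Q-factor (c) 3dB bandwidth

Step 1 — Resonance: ω₀ = 1/√(LC) = 1/√(0.152·1.26e-06) = 2285 rad/s.
Step 2 — f₀ = ω₀/(2π) = 363.7 Hz.
Step 3 — Parallel Q: Q = R/(ω₀L) = 100/(2285·0.152) = 0.2879.
Step 4 — Bandwidth: Δω = ω₀/Q = 7937 rad/s; BW = Δω/(2π) = 1263 Hz.

(a) f₀ = 363.7 Hz  (b) Q = 0.2879  (c) BW = 1263 Hz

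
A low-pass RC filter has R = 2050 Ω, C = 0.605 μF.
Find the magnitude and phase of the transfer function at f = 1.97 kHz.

Step 1 — Angular frequency: ω = 2π·1970 = 1.238e+04 rad/s.
Step 2 — Transfer function: H(jω) = 1/(1 + jωRC).
Step 3 — Denominator: 1 + jωRC = 1 + j·1.238e+04·2050·6.05e-07 = 1 + j15.35.
Step 4 — H = 0.004225 - j0.06486.
Step 5 — Magnitude: |H| = 0.065 (-23.7 dB); phase: φ = -86.3°.

|H| = 0.065 (-23.7 dB), φ = -86.3°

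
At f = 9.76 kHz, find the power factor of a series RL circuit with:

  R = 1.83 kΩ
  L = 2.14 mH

Step 1 — Angular frequency: ω = 2π·f = 2π·9760 = 6.132e+04 rad/s.
Step 2 — Component impedances:
  R: Z = R = 1830 Ω
  L: Z = jωL = j·6.132e+04·0.00214 = 0 + j131.2 Ω
Step 3 — Series combination: Z_total = R + L = 1830 + j131.2 Ω = 1835∠4.1° Ω.
Step 4 — Power factor: PF = cos(φ) = Re(Z)/|Z| = 1830/1834.7 = 0.9974.
Step 5 — Type: Im(Z) = 131.2 ⇒ lagging (phase φ = 4.1°).

PF = 0.9974 (lagging, φ = 4.1°)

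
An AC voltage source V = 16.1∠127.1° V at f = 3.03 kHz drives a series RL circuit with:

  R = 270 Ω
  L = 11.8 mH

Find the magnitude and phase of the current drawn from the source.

Step 1 — Angular frequency: ω = 2π·f = 2π·3030 = 1.904e+04 rad/s.
Step 2 — Component impedances:
  R: Z = R = 270 Ω
  L: Z = jωL = j·1.904e+04·0.0118 = 0 + j224.6 Ω
Step 3 — Series combination: Z_total = R + L = 270 + j224.6 Ω = 351.2∠39.8° Ω.
Step 4 — Source phasor: V = 16.1∠127.1° V = -9.712 + j12.84 V.
Step 5 — Ohm's law: I = V / Z_total = (-9.712 + j12.84) / (270 + j224.6) = 0.002129 + j0.04579 A.
Step 6 — Convert to polar: |I| = 0.04584 A, ∠I = 87.3°.

I = 0.04584∠87.3° A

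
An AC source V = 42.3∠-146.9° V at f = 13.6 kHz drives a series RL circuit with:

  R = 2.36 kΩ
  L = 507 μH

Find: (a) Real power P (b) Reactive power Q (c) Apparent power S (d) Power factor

Step 1 — Angular frequency: ω = 2π·f = 2π·1.36e+04 = 8.545e+04 rad/s.
Step 2 — Component impedances:
  R: Z = R = 2360 Ω
  L: Z = jωL = j·8.545e+04·0.000507 = 0 + j43.32 Ω
Step 3 — Series combination: Z_total = R + L = 2360 + j43.32 Ω = 2360∠1.1° Ω.
Step 4 — Source phasor: V = 42.3∠-146.9° V = -35.44 - j23.1 V.
Step 5 — Current: I = V / Z = -0.01519 - j0.009509 A = 0.01792∠-148.0° A.
Step 6 — Complex power: S = V·I* = 0.7579 + j0.01391 VA.
Step 7 — Real power: P = Re(S) = 0.7579 W.
Step 8 — Reactive power: Q = Im(S) = 0.01391 VAR.
Step 9 — Apparent power: |S| = 0.758 VA.
Step 10 — Power factor: PF = P/|S| = 0.9998 (lagging).

(a) P = 0.7579 W  (b) Q = 0.01391 VAR  (c) S = 0.758 VA  (d) PF = 0.9998 (lagging)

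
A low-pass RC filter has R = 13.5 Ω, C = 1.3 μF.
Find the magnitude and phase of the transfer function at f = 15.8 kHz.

Step 1 — Angular frequency: ω = 2π·1.58e+04 = 9.927e+04 rad/s.
Step 2 — Transfer function: H(jω) = 1/(1 + jωRC).
Step 3 — Denominator: 1 + jωRC = 1 + j·9.927e+04·13.5·1.3e-06 = 1 + j1.742.
Step 4 — H = 0.2478 - j0.4317.
Step 5 — Magnitude: |H| = 0.4978 (-6.1 dB); phase: φ = -60.1°.

|H| = 0.4978 (-6.1 dB), φ = -60.1°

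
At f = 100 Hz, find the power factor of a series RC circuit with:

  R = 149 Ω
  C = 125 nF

Step 1 — Angular frequency: ω = 2π·f = 2π·100 = 628.3 rad/s.
Step 2 — Component impedances:
  R: Z = R = 149 Ω
  C: Z = 1/(jωC) = -j/(ω·C) = 0 - j1.273e+04 Ω
Step 3 — Series combination: Z_total = R + C = 149 - j1.273e+04 Ω = 1.273e+04∠-89.3° Ω.
Step 4 — Power factor: PF = cos(φ) = Re(Z)/|Z| = 149/1.273e+04 = 0.0117.
Step 5 — Type: Im(Z) = -1.273e+04 ⇒ leading (phase φ = -89.3°).

PF = 0.0117 (leading, φ = -89.3°)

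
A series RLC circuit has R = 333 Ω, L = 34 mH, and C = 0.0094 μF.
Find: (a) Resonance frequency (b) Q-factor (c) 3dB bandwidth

Step 1 — Resonance: ω₀ = 1/√(LC) = 1/√(0.034·9.4e-09) = 5.594e+04 rad/s.
Step 2 — f₀ = ω₀/(2π) = 8903 Hz.
Step 3 — Series Q: Q = ω₀L/R = 5.594e+04·0.034/333 = 5.711.
Step 4 — Bandwidth: Δω = ω₀/Q = 9794 rad/s; BW = Δω/(2π) = 1559 Hz.

(a) f₀ = 8903 Hz  (b) Q = 5.711  (c) BW = 1559 Hz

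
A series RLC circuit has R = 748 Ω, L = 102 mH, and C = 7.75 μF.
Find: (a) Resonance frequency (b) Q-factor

Step 1 — Resonance condition Im(Z)=0 gives ω₀ = 1/√(LC).
Step 2 — ω₀ = 1/√(0.102·7.75e-06) = 1125 rad/s.
Step 3 — f₀ = ω₀/(2π) = 179 Hz.
Step 4 — Series Q: Q = ω₀L/R = 1125·0.102/748 = 0.1534.

(a) f₀ = 179 Hz  (b) Q = 0.1534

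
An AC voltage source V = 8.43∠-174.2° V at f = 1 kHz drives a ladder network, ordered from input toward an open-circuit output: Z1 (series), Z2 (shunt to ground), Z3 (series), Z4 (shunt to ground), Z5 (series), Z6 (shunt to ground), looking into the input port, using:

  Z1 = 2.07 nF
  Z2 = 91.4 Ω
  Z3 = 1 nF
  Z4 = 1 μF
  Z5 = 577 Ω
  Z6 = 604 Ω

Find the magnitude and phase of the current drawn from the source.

Step 1 — Angular frequency: ω = 2π·f = 2π·1000 = 6283 rad/s.
Step 2 — Component impedances:
  Z1: Z = 1/(jωC) = -j/(ω·C) = 0 - j7.689e+04 Ω
  Z2: Z = R = 91.4 Ω
  Z3: Z = 1/(jωC) = -j/(ω·C) = 0 - j1.592e+05 Ω
  Z4: Z = 1/(jωC) = -j/(ω·C) = 0 - j159.2 Ω
  Z5: Z = R = 577 Ω
  Z6: Z = R = 604 Ω
Step 3 — Ladder network (open output): work backward from the far end, alternating series and parallel combinations. Z_in = 91.4 - j7.689e+04 Ω = 7.689e+04∠-89.9° Ω.
Step 4 — Source phasor: V = 8.43∠-174.2° V = -8.387 - j0.8519 V.
Step 5 — Ohm's law: I = V / Z_total = (-8.387 - j0.8519) / (91.4 - j7.689e+04) = 1.095e-05 - j0.0001091 A.
Step 6 — Convert to polar: |I| = 0.0001096 A, ∠I = -84.3°.

I = 0.0001096∠-84.3° A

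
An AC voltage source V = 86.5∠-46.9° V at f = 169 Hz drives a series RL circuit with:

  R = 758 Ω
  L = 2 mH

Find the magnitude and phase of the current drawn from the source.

Step 1 — Angular frequency: ω = 2π·f = 2π·169 = 1062 rad/s.
Step 2 — Component impedances:
  R: Z = R = 758 Ω
  L: Z = jωL = j·1062·0.002 = 0 + j2.124 Ω
Step 3 — Series combination: Z_total = R + L = 758 + j2.124 Ω = 758∠0.2° Ω.
Step 4 — Source phasor: V = 86.5∠-46.9° V = 59.1 - j63.16 V.
Step 5 — Ohm's law: I = V / Z_total = (59.1 - j63.16) / (758 + j2.124) = 0.07774 - j0.08354 A.
Step 6 — Convert to polar: |I| = 0.1141 A, ∠I = -47.1°.

I = 0.1141∠-47.1° A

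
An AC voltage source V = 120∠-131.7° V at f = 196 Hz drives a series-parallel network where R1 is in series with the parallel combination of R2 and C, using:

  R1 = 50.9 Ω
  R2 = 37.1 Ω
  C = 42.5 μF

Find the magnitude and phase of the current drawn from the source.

Step 1 — Angular frequency: ω = 2π·f = 2π·196 = 1232 rad/s.
Step 2 — Component impedances:
  R1: Z = R = 50.9 Ω
  R2: Z = R = 37.1 Ω
  C: Z = 1/(jωC) = -j/(ω·C) = 0 - j19.11 Ω
Step 3 — Parallel branch: R2 || C = 1/(1/R2 + 1/C) = 7.777 - j15.1 Ω.
Step 4 — Series with R1: Z_total = R1 + (R2 || C) = 58.68 - j15.1 Ω = 60.59∠-14.4° Ω.
Step 5 — Source phasor: V = 120∠-131.7° V = -79.83 - j89.6 V.
Step 6 — Ohm's law: I = V / Z_total = (-79.83 - j89.6) / (58.68 - j15.1) = -0.9074 - j1.76 A.
Step 7 — Convert to polar: |I| = 1.981 A, ∠I = -117.3°.

I = 1.981∠-117.3° A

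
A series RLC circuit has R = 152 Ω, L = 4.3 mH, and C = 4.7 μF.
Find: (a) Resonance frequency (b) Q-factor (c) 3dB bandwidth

Step 1 — Resonance condition Im(Z)=0 gives ω₀ = 1/√(LC).
Step 2 — ω₀ = 1/√(0.0043·4.7e-06) = 7034 rad/s.
Step 3 — f₀ = ω₀/(2π) = 1120 Hz.
Step 4 — Series Q: Q = ω₀L/R = 7034·0.0043/152 = 0.199.
Step 5 — 3dB bandwidth: Δω = ω₀/Q = 3.535e+04 rad/s; BW = Δω/(2π) = 5626 Hz.

(a) f₀ = 1120 Hz  (b) Q = 0.199  (c) BW = 5626 Hz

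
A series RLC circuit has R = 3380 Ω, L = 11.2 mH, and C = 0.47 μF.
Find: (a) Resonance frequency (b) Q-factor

Step 1 — Resonance condition Im(Z)=0 gives ω₀ = 1/√(LC).
Step 2 — ω₀ = 1/√(0.0112·4.7e-07) = 1.378e+04 rad/s.
Step 3 — f₀ = ω₀/(2π) = 2194 Hz.
Step 4 — Series Q: Q = ω₀L/R = 1.378e+04·0.0112/3380 = 0.04567.

(a) f₀ = 2194 Hz  (b) Q = 0.04567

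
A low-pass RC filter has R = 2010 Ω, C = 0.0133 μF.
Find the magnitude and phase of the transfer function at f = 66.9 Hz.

Step 1 — Angular frequency: ω = 2π·66.9 = 420.3 rad/s.
Step 2 — Transfer function: H(jω) = 1/(1 + jωRC).
Step 3 — Denominator: 1 + jωRC = 1 + j·420.3·2010·1.33e-08 = 1 + j0.01124.
Step 4 — H = 0.9999 - j0.01124.
Step 5 — Magnitude: |H| = 0.9999 (-0.0 dB); phase: φ = -0.6°.

|H| = 0.9999 (-0.0 dB), φ = -0.6°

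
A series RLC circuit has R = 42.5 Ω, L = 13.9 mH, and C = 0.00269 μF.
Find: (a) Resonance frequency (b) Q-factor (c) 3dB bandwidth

Step 1 — Resonance: ω₀ = 1/√(LC) = 1/√(0.0139·2.69e-09) = 1.635e+05 rad/s.
Step 2 — f₀ = ω₀/(2π) = 2.603e+04 Hz.
Step 3 — Series Q: Q = ω₀L/R = 1.635e+05·0.0139/42.5 = 53.49.
Step 4 — Bandwidth: Δω = ω₀/Q = 3058 rad/s; BW = Δω/(2π) = 486.6 Hz.

(a) f₀ = 2.603e+04 Hz  (b) Q = 53.49  (c) BW = 486.6 Hz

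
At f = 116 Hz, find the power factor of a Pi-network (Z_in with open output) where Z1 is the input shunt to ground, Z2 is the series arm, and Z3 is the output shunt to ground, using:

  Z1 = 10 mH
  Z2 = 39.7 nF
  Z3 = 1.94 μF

Step 1 — Angular frequency: ω = 2π·f = 2π·116 = 728.8 rad/s.
Step 2 — Component impedances:
  Z1: Z = jωL = j·728.8·0.01 = 0 + j7.288 Ω
  Z2: Z = 1/(jωC) = -j/(ω·C) = 0 - j3.456e+04 Ω
  Z3: Z = 1/(jωC) = -j/(ω·C) = 0 - j707.2 Ω
Step 3 — With open output, the series arm Z2 and the output shunt Z3 appear in series to ground: Z2 + Z3 = 0 - j3.527e+04 Ω.
Step 4 — Parallel with input shunt Z1: Z_in = Z1 || (Z2 + Z3) = 0 + j7.29 Ω = 7.29∠90.0° Ω.
Step 5 — Power factor: PF = cos(φ) = Re(Z)/|Z| = -0/7.29 = -0.
Step 6 — Type: Im(Z) = 7.29 ⇒ lagging (phase φ = 90.0°).

PF = -0 (lagging, φ = 90.0°)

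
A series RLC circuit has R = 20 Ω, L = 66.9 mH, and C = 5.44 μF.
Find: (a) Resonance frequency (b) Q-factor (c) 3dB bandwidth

Step 1 — Resonance condition Im(Z)=0 gives ω₀ = 1/√(LC).
Step 2 — ω₀ = 1/√(0.0669·5.44e-06) = 1658 rad/s.
Step 3 — f₀ = ω₀/(2π) = 263.8 Hz.
Step 4 — Series Q: Q = ω₀L/R = 1658·0.0669/20 = 5.545.
Step 5 — 3dB bandwidth: Δω = ω₀/Q = 299 rad/s; BW = Δω/(2π) = 47.58 Hz.

(a) f₀ = 263.8 Hz  (b) Q = 5.545  (c) BW = 47.58 Hz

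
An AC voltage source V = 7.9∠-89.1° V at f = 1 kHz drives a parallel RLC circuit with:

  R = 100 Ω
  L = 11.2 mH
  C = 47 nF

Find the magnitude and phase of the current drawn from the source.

Step 1 — Angular frequency: ω = 2π·f = 2π·1000 = 6283 rad/s.
Step 2 — Component impedances:
  R: Z = R = 100 Ω
  L: Z = jωL = j·6283·0.0112 = 0 + j70.37 Ω
  C: Z = 1/(jωC) = -j/(ω·C) = 0 - j3386 Ω
Step 3 — Parallel combination: 1/Z_total = 1/R + 1/L + 1/C; Z_total = 34.06 + j47.39 Ω = 58.36∠54.3° Ω.
Step 4 — Source phasor: V = 7.9∠-89.1° V = 0.1241 - j7.899 V.
Step 5 — Ohm's law: I = V / Z_total = (0.1241 - j7.899) / (34.06 + j47.39) = -0.1087 - j0.08072 A.
Step 6 — Convert to polar: |I| = 0.1354 A, ∠I = -143.4°.

I = 0.1354∠-143.4° A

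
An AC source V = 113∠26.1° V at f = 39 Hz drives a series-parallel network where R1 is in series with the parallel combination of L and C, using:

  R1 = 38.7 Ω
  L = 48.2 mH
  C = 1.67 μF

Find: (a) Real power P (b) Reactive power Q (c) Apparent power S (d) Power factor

Step 1 — Angular frequency: ω = 2π·f = 2π·39 = 245 rad/s.
Step 2 — Component impedances:
  R1: Z = R = 38.7 Ω
  L: Z = jωL = j·245·0.0482 = 0 + j11.81 Ω
  C: Z = 1/(jωC) = -j/(ω·C) = 0 - j2444 Ω
Step 3 — Parallel branch: L || C = 1/(1/L + 1/C) = 0 + j11.87 Ω.
Step 4 — Series with R1: Z_total = R1 + (L || C) = 38.7 + j11.87 Ω = 40.48∠17.0° Ω.
Step 5 — Source phasor: V = 113∠26.1° V = 101.5 + j49.71 V.
Step 6 — Current: I = V / Z = 2.757 + j0.4391 A = 2.792∠9.1° A.
Step 7 — Complex power: S = V·I* = 301.6 + j92.49 VA.
Step 8 — Real power: P = Re(S) = 301.6 W.
Step 9 — Reactive power: Q = Im(S) = 92.49 VAR.
Step 10 — Apparent power: |S| = 315.4 VA.
Step 11 — Power factor: PF = P/|S| = 0.9561 (lagging).

(a) P = 301.6 W  (b) Q = 92.49 VAR  (c) S = 315.4 VA  (d) PF = 0.9561 (lagging)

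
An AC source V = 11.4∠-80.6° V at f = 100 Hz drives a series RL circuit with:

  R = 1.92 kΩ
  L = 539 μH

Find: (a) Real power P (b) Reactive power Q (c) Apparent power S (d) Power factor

Step 1 — Angular frequency: ω = 2π·f = 2π·100 = 628.3 rad/s.
Step 2 — Component impedances:
  R: Z = R = 1920 Ω
  L: Z = jωL = j·628.3·0.000539 = 0 + j0.3387 Ω
Step 3 — Series combination: Z_total = R + L = 1920 + j0.3387 Ω = 1920∠0.0° Ω.
Step 4 — Source phasor: V = 11.4∠-80.6° V = 1.862 - j11.25 V.
Step 5 — Current: I = V / Z = 0.0009687 - j0.005858 A = 0.005937∠-80.6° A.
Step 6 — Complex power: S = V·I* = 0.06769 + j1.194e-05 VA.
Step 7 — Real power: P = Re(S) = 0.06769 W.
Step 8 — Reactive power: Q = Im(S) = 1.194e-05 VAR.
Step 9 — Apparent power: |S| = 0.06769 VA.
Step 10 — Power factor: PF = P/|S| = 1 (lagging).

(a) P = 0.06769 W  (b) Q = 1.194e-05 VAR  (c) S = 0.06769 VA  (d) PF = 1 (lagging)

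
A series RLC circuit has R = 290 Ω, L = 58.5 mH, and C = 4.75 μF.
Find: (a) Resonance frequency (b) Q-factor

Step 1 — Resonance condition Im(Z)=0 gives ω₀ = 1/√(LC).
Step 2 — ω₀ = 1/√(0.0585·4.75e-06) = 1897 rad/s.
Step 3 — f₀ = ω₀/(2π) = 301.9 Hz.
Step 4 — Series Q: Q = ω₀L/R = 1897·0.0585/290 = 0.3827.

(a) f₀ = 301.9 Hz  (b) Q = 0.3827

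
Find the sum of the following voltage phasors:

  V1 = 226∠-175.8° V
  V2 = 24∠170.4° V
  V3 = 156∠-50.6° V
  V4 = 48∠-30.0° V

Step 1 — Convert each phasor to rectangular form:
  V1 = 226·(cos(-175.8°) + j·sin(-175.8°)) = -225.4 - j16.55 V
  V2 = 24·(cos(170.4°) + j·sin(170.4°)) = -23.66 + j4.002 V
  V3 = 156·(cos(-50.6°) + j·sin(-50.6°)) = 99.02 - j120.5 V
  V4 = 48·(cos(-30.0°) + j·sin(-30.0°)) = 41.57 - j24 V
Step 2 — Sum components: V_total = -108.5 - j157.1 V.
Step 3 — Convert to polar: |V_total| = 190.9 V, ∠V_total = -124.6°.

V_total = 190.9∠-124.6° V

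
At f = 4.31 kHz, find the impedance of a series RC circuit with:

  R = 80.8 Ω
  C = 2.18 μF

Step 1 — Angular frequency: ω = 2π·f = 2π·4310 = 2.708e+04 rad/s.
Step 2 — Component impedances:
  R: Z = R = 80.8 Ω
  C: Z = 1/(jωC) = -j/(ω·C) = 0 - j16.94 Ω
Step 3 — Series combination: Z_total = R + C = 80.8 - j16.94 Ω = 82.56∠-11.8° Ω.

Z = 80.8 - j16.94 Ω = 82.56∠-11.8° Ω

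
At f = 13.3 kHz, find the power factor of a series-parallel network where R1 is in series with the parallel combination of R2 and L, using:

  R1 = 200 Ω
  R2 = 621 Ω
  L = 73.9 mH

Step 1 — Angular frequency: ω = 2π·f = 2π·1.33e+04 = 8.357e+04 rad/s.
Step 2 — Component impedances:
  R1: Z = R = 200 Ω
  R2: Z = R = 621 Ω
  L: Z = jωL = j·8.357e+04·0.0739 = 0 + j6176 Ω
Step 3 — Parallel branch: R2 || L = 1/(1/R2 + 1/L) = 614.8 + j61.82 Ω.
Step 4 — Series with R1: Z_total = R1 + (R2 || L) = 814.8 + j61.82 Ω = 817.1∠4.3° Ω.
Step 5 — Power factor: PF = cos(φ) = Re(Z)/|Z| = 814.78/817.13 = 0.9971.
Step 6 — Type: Im(Z) = 61.82 ⇒ lagging (phase φ = 4.3°).

PF = 0.9971 (lagging, φ = 4.3°)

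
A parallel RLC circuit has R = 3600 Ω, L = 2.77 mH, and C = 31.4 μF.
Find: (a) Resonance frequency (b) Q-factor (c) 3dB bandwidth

Step 1 — Resonance: ω₀ = 1/√(LC) = 1/√(0.00277·3.14e-05) = 3391 rad/s.
Step 2 — f₀ = ω₀/(2π) = 539.7 Hz.
Step 3 — Parallel Q: Q = R/(ω₀L) = 3600/(3391·0.00277) = 383.3.
Step 4 — Bandwidth: Δω = ω₀/Q = 8.846 rad/s; BW = Δω/(2π) = 1.408 Hz.

(a) f₀ = 539.7 Hz  (b) Q = 383.3  (c) BW = 1.408 Hz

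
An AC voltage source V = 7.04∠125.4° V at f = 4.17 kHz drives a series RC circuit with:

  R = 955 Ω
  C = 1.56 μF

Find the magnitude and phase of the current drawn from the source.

Step 1 — Angular frequency: ω = 2π·f = 2π·4170 = 2.62e+04 rad/s.
Step 2 — Component impedances:
  R: Z = R = 955 Ω
  C: Z = 1/(jωC) = -j/(ω·C) = 0 - j24.47 Ω
Step 3 — Series combination: Z_total = R + C = 955 - j24.47 Ω = 955.3∠-1.5° Ω.
Step 4 — Source phasor: V = 7.04∠125.4° V = -4.078 + j5.738 V.
Step 5 — Ohm's law: I = V / Z_total = (-4.078 + j5.738) / (955 - j24.47) = -0.004421 + j0.005896 A.
Step 6 — Convert to polar: |I| = 0.007369 A, ∠I = 126.9°.

I = 0.007369∠126.9° A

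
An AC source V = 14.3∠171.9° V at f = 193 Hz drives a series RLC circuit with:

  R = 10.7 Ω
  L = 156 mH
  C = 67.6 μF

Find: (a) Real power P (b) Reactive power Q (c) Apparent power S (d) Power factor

Step 1 — Angular frequency: ω = 2π·f = 2π·193 = 1213 rad/s.
Step 2 — Component impedances:
  R: Z = R = 10.7 Ω
  L: Z = jωL = j·1213·0.156 = 0 + j189.2 Ω
  C: Z = 1/(jωC) = -j/(ω·C) = 0 - j12.2 Ω
Step 3 — Series combination: Z_total = R + L + C = 10.7 + j177 Ω = 177.3∠86.5° Ω.
Step 4 — Source phasor: V = 14.3∠171.9° V = -14.16 + j2.015 V.
Step 5 — Current: I = V / Z = 0.006525 + j0.08039 A = 0.08065∠85.4° A.
Step 6 — Complex power: S = V·I* = 0.06961 + j1.151 VA.
Step 7 — Real power: P = Re(S) = 0.06961 W.
Step 8 — Reactive power: Q = Im(S) = 1.151 VAR.
Step 9 — Apparent power: |S| = 1.153 VA.
Step 10 — Power factor: PF = P/|S| = 0.06035 (lagging).

(a) P = 0.06961 W  (b) Q = 1.151 VAR  (c) S = 1.153 VA  (d) PF = 0.06035 (lagging)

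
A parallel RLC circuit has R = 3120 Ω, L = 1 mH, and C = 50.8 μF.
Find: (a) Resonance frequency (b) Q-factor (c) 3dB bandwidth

Step 1 — Resonance: ω₀ = 1/√(LC) = 1/√(0.001·5.08e-05) = 4437 rad/s.
Step 2 — f₀ = ω₀/(2π) = 706.1 Hz.
Step 3 — Parallel Q: Q = R/(ω₀L) = 3120/(4437·0.001) = 703.2.
Step 4 — Bandwidth: Δω = ω₀/Q = 6.309 rad/s; BW = Δω/(2π) = 1.004 Hz.

(a) f₀ = 706.1 Hz  (b) Q = 703.2  (c) BW = 1.004 Hz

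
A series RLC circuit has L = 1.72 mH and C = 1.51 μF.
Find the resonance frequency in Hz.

Step 1 — Resonance condition Im(Z)=0 gives ω₀ = 1/√(LC).
Step 2 — ω₀ = 1/√(0.00172·1.51e-06) = 1.962e+04 rad/s.
Step 3 — f₀ = ω₀/(2π) = 3123 Hz.

f₀ = 3123 Hz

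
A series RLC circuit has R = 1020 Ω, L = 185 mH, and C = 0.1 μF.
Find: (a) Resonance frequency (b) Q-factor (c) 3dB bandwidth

Step 1 — Resonance: ω₀ = 1/√(LC) = 1/√(0.185·1e-07) = 7352 rad/s.
Step 2 — f₀ = ω₀/(2π) = 1170 Hz.
Step 3 — Series Q: Q = ω₀L/R = 7352·0.185/1020 = 1.333.
Step 4 — Bandwidth: Δω = ω₀/Q = 5514 rad/s; BW = Δω/(2π) = 877.5 Hz.

(a) f₀ = 1170 Hz  (b) Q = 1.333  (c) BW = 877.5 Hz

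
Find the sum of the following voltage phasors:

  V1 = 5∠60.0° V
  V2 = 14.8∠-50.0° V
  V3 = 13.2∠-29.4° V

Step 1 — Convert each phasor to rectangular form:
  V1 = 5·(cos(60.0°) + j·sin(60.0°)) = 2.5 + j4.33 V
  V2 = 14.8·(cos(-50.0°) + j·sin(-50.0°)) = 9.513 - j11.34 V
  V3 = 13.2·(cos(-29.4°) + j·sin(-29.4°)) = 11.5 - j6.48 V
Step 2 — Sum components: V_total = 23.51 - j13.49 V.
Step 3 — Convert to polar: |V_total| = 27.11 V, ∠V_total = -29.8°.

V_total = 27.11∠-29.8° V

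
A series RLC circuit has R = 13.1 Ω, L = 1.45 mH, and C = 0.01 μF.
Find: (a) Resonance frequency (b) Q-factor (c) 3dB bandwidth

Step 1 — Resonance: ω₀ = 1/√(LC) = 1/√(0.00145·1e-08) = 2.626e+05 rad/s.
Step 2 — f₀ = ω₀/(2π) = 4.18e+04 Hz.
Step 3 — Series Q: Q = ω₀L/R = 2.626e+05·0.00145/13.1 = 29.07.
Step 4 — Bandwidth: Δω = ω₀/Q = 9034 rad/s; BW = Δω/(2π) = 1438 Hz.

(a) f₀ = 4.18e+04 Hz  (b) Q = 29.07  (c) BW = 1438 Hz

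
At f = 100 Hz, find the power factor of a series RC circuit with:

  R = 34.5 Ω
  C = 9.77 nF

Step 1 — Angular frequency: ω = 2π·f = 2π·100 = 628.3 rad/s.
Step 2 — Component impedances:
  R: Z = R = 34.5 Ω
  C: Z = 1/(jωC) = -j/(ω·C) = 0 - j1.629e+05 Ω
Step 3 — Series combination: Z_total = R + C = 34.5 - j1.629e+05 Ω = 1.629e+05∠-90.0° Ω.
Step 4 — Power factor: PF = cos(φ) = Re(Z)/|Z| = 34.5/1.629e+05 = 0.0002118.
Step 5 — Type: Im(Z) = -1.629e+05 ⇒ leading (phase φ = -90.0°).

PF = 0.0002118 (leading, φ = -90.0°)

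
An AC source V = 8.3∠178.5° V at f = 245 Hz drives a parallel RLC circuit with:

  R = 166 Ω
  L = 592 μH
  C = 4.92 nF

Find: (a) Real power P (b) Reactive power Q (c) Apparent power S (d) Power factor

Step 1 — Angular frequency: ω = 2π·f = 2π·245 = 1539 rad/s.
Step 2 — Component impedances:
  R: Z = R = 166 Ω
  L: Z = jωL = j·1539·0.000592 = 0 + j0.9113 Ω
  C: Z = 1/(jωC) = -j/(ω·C) = 0 - j1.32e+05 Ω
Step 3 — Parallel combination: 1/Z_total = 1/R + 1/L + 1/C; Z_total = 0.005003 + j0.9113 Ω = 0.9113∠89.7° Ω.
Step 4 — Source phasor: V = 8.3∠178.5° V = -8.297 + j0.2173 V.
Step 5 — Current: I = V / Z = 0.1884 + j9.106 A = 9.108∠88.8° A.
Step 6 — Complex power: S = V·I* = 0.415 + j75.59 VA.
Step 7 — Real power: P = Re(S) = 0.415 W.
Step 8 — Reactive power: Q = Im(S) = 75.59 VAR.
Step 9 — Apparent power: |S| = 75.59 VA.
Step 10 — Power factor: PF = P/|S| = 0.00549 (lagging).

(a) P = 0.415 W  (b) Q = 75.59 VAR  (c) S = 75.59 VA  (d) PF = 0.00549 (lagging)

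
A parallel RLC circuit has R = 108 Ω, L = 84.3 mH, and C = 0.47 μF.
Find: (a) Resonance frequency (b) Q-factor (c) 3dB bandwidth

Step 1 — Resonance: ω₀ = 1/√(LC) = 1/√(0.0843·4.7e-07) = 5024 rad/s.
Step 2 — f₀ = ω₀/(2π) = 799.6 Hz.
Step 3 — Parallel Q: Q = R/(ω₀L) = 108/(5024·0.0843) = 0.255.
Step 4 — Bandwidth: Δω = ω₀/Q = 1.97e+04 rad/s; BW = Δω/(2π) = 3135 Hz.

(a) f₀ = 799.6 Hz  (b) Q = 0.255  (c) BW = 3135 Hz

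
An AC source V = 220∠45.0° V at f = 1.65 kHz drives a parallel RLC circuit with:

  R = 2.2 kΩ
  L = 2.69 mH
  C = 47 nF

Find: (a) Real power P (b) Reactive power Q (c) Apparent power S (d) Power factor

Step 1 — Angular frequency: ω = 2π·f = 2π·1650 = 1.037e+04 rad/s.
Step 2 — Component impedances:
  R: Z = R = 2200 Ω
  L: Z = jωL = j·1.037e+04·0.00269 = 0 + j27.89 Ω
  C: Z = 1/(jωC) = -j/(ω·C) = 0 - j2052 Ω
Step 3 — Parallel combination: 1/Z_total = 1/R + 1/L + 1/C; Z_total = 0.3633 + j28.27 Ω = 28.27∠89.3° Ω.
Step 4 — Source phasor: V = 220∠45.0° V = 155.6 + j155.6 V.
Step 5 — Current: I = V / Z = 5.573 - j5.432 A = 7.782∠-44.3° A.
Step 6 — Complex power: S = V·I* = 22 + j1712 VA.
Step 7 — Real power: P = Re(S) = 22 W.
Step 8 — Reactive power: Q = Im(S) = 1712 VAR.
Step 9 — Apparent power: |S| = 1712 VA.
Step 10 — Power factor: PF = P/|S| = 0.01285 (lagging).

(a) P = 22 W  (b) Q = 1712 VAR  (c) S = 1712 VA  (d) PF = 0.01285 (lagging)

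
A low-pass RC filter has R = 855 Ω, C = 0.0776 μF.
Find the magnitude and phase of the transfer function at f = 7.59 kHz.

Step 1 — Angular frequency: ω = 2π·7590 = 4.769e+04 rad/s.
Step 2 — Transfer function: H(jω) = 1/(1 + jωRC).
Step 3 — Denominator: 1 + jωRC = 1 + j·4.769e+04·855·7.76e-08 = 1 + j3.164.
Step 4 — H = 0.09081 - j0.2873.
Step 5 — Magnitude: |H| = 0.3014 (-10.4 dB); phase: φ = -72.5°.

|H| = 0.3014 (-10.4 dB), φ = -72.5°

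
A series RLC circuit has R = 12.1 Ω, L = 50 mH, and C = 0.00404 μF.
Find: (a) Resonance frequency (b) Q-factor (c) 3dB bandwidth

Step 1 — Resonance: ω₀ = 1/√(LC) = 1/√(0.05·4.04e-09) = 7.036e+04 rad/s.
Step 2 — f₀ = ω₀/(2π) = 1.12e+04 Hz.
Step 3 — Series Q: Q = ω₀L/R = 7.036e+04·0.05/12.1 = 290.7.
Step 4 — Bandwidth: Δω = ω₀/Q = 242 rad/s; BW = Δω/(2π) = 38.52 Hz.

(a) f₀ = 1.12e+04 Hz  (b) Q = 290.7  (c) BW = 38.52 Hz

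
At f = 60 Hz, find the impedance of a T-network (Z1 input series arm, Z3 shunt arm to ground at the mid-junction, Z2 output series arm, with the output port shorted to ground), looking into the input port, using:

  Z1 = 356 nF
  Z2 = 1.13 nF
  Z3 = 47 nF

Step 1 — Angular frequency: ω = 2π·f = 2π·60 = 377 rad/s.
Step 2 — Component impedances:
  Z1: Z = 1/(jωC) = -j/(ω·C) = 0 - j7451 Ω
  Z2: Z = 1/(jωC) = -j/(ω·C) = 0 - j2.347e+06 Ω
  Z3: Z = 1/(jωC) = -j/(ω·C) = 0 - j5.644e+04 Ω
Step 3 — With the output port shorted to ground, the output series arm Z2 runs from the junction to ground; the shunt arm Z3 also runs from the junction to ground. They appear in parallel: Z3 || Z2 = 0 - j5.511e+04 Ω.
Step 4 — Series with input arm Z1: Z_in = Z1 + (Z3 || Z2) = 0 - j6.256e+04 Ω = 6.256e+04∠-90.0° Ω.

Z = 0 - j6.256e+04 Ω = 6.256e+04∠-90.0° Ω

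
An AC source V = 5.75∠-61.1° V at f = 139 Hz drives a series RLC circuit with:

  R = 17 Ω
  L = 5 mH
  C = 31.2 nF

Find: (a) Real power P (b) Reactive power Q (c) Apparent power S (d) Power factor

Step 1 — Angular frequency: ω = 2π·f = 2π·139 = 873.4 rad/s.
Step 2 — Component impedances:
  R: Z = R = 17 Ω
  L: Z = jωL = j·873.4·0.005 = 0 + j4.367 Ω
  C: Z = 1/(jωC) = -j/(ω·C) = 0 - j3.67e+04 Ω
Step 3 — Series combination: Z_total = R + L + C = 17 - j3.669e+04 Ω = 3.669e+04∠-90.0° Ω.
Step 4 — Source phasor: V = 5.75∠-61.1° V = 2.779 - j5.034 V.
Step 5 — Current: I = V / Z = 0.0001372 + j7.567e-05 A = 0.0001567∠28.9° A.
Step 6 — Complex power: S = V·I* = 4.174e-07 - j0.000901 VA.
Step 7 — Real power: P = Re(S) = 4.174e-07 W.
Step 8 — Reactive power: Q = Im(S) = -0.000901 VAR.
Step 9 — Apparent power: |S| = 0.000901 VA.
Step 10 — Power factor: PF = P/|S| = 0.0004633 (leading).

(a) P = 4.174e-07 W  (b) Q = -0.000901 VAR  (c) S = 0.000901 VA  (d) PF = 0.0004633 (leading)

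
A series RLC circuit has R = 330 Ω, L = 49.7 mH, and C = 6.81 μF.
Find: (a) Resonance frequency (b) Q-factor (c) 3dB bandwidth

Step 1 — Resonance: ω₀ = 1/√(LC) = 1/√(0.0497·6.81e-06) = 1719 rad/s.
Step 2 — f₀ = ω₀/(2π) = 273.6 Hz.
Step 3 — Series Q: Q = ω₀L/R = 1719·0.0497/330 = 0.2589.
Step 4 — Bandwidth: Δω = ω₀/Q = 6640 rad/s; BW = Δω/(2π) = 1057 Hz.

(a) f₀ = 273.6 Hz  (b) Q = 0.2589  (c) BW = 1057 Hz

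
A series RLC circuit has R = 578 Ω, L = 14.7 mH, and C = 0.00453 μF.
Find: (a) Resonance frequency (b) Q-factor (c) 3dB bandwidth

Step 1 — Resonance: ω₀ = 1/√(LC) = 1/√(0.0147·4.53e-09) = 1.225e+05 rad/s.
Step 2 — f₀ = ω₀/(2π) = 1.95e+04 Hz.
Step 3 — Series Q: Q = ω₀L/R = 1.225e+05·0.0147/578 = 3.117.
Step 4 — Bandwidth: Δω = ω₀/Q = 3.932e+04 rad/s; BW = Δω/(2π) = 6258 Hz.

(a) f₀ = 1.95e+04 Hz  (b) Q = 3.117  (c) BW = 6258 Hz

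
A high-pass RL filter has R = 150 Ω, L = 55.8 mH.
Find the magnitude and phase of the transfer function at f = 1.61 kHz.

Step 1 — Angular frequency: ω = 2π·1610 = 1.012e+04 rad/s.
Step 2 — Transfer function: H(jω) = jωL/(R + jωL).
Step 3 — Numerator jωL = j·564.5; denominator R + jωL = 150 + j564.5.
Step 4 — H = 0.934 + j0.2482.
Step 5 — Magnitude: |H| = 0.9665 (-0.3 dB); phase: φ = 14.9°.

|H| = 0.9665 (-0.3 dB), φ = 14.9°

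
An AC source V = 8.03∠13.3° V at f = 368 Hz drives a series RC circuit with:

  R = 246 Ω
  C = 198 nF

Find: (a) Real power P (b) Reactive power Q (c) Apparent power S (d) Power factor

Step 1 — Angular frequency: ω = 2π·f = 2π·368 = 2312 rad/s.
Step 2 — Component impedances:
  R: Z = R = 246 Ω
  C: Z = 1/(jωC) = -j/(ω·C) = 0 - j2184 Ω
Step 3 — Series combination: Z_total = R + C = 246 - j2184 Ω = 2198∠-83.6° Ω.
Step 4 — Source phasor: V = 8.03∠13.3° V = 7.815 + j1.847 V.
Step 5 — Current: I = V / Z = -0.0004373 + j0.003627 A = 0.003653∠96.9° A.
Step 6 — Complex power: S = V·I* = 0.003283 - j0.02915 VA.
Step 7 — Real power: P = Re(S) = 0.003283 W.
Step 8 — Reactive power: Q = Im(S) = -0.02915 VAR.
Step 9 — Apparent power: |S| = 0.02934 VA.
Step 10 — Power factor: PF = P/|S| = 0.1119 (leading).

(a) P = 0.003283 W  (b) Q = -0.02915 VAR  (c) S = 0.02934 VA  (d) PF = 0.1119 (leading)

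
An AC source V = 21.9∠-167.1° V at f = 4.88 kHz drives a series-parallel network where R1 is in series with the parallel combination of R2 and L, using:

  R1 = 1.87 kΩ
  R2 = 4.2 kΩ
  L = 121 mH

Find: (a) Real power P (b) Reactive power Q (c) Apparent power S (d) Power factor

Step 1 — Angular frequency: ω = 2π·f = 2π·4880 = 3.066e+04 rad/s.
Step 2 — Component impedances:
  R1: Z = R = 1870 Ω
  R2: Z = R = 4200 Ω
  L: Z = jωL = j·3.066e+04·0.121 = 0 + j3710 Ω
Step 3 — Parallel branch: R2 || L = 1/(1/R2 + 1/L) = 1841 + j2084 Ω.
Step 4 — Series with R1: Z_total = R1 + (R2 || L) = 3711 + j2084 Ω = 4256∠29.3° Ω.
Step 5 — Source phasor: V = 21.9∠-167.1° V = -21.35 - j4.889 V.
Step 6 — Current: I = V / Z = -0.004936 + j0.001454 A = 0.005146∠163.6° A.
Step 7 — Complex power: S = V·I* = 0.09826 + j0.05518 VA.
Step 8 — Real power: P = Re(S) = 0.09826 W.
Step 9 — Reactive power: Q = Im(S) = 0.05518 VAR.
Step 10 — Apparent power: |S| = 0.1127 VA.
Step 11 — Power factor: PF = P/|S| = 0.8719 (lagging).

(a) P = 0.09826 W  (b) Q = 0.05518 VAR  (c) S = 0.1127 VA  (d) PF = 0.8719 (lagging)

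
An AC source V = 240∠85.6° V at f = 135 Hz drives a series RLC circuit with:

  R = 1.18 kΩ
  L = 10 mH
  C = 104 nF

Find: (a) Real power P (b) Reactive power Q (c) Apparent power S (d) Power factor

Step 1 — Angular frequency: ω = 2π·f = 2π·135 = 848.2 rad/s.
Step 2 — Component impedances:
  R: Z = R = 1180 Ω
  L: Z = jωL = j·848.2·0.01 = 0 + j8.482 Ω
  C: Z = 1/(jωC) = -j/(ω·C) = 0 - j1.134e+04 Ω
Step 3 — Series combination: Z_total = R + L + C = 1180 - j1.133e+04 Ω = 1.139e+04∠-84.1° Ω.
Step 4 — Source phasor: V = 240∠85.6° V = 18.41 + j239.3 V.
Step 5 — Current: I = V / Z = -0.02073 + j0.003785 A = 0.02107∠169.7° A.
Step 6 — Complex power: S = V·I* = 0.524 - j5.03 VA.
Step 7 — Real power: P = Re(S) = 0.524 W.
Step 8 — Reactive power: Q = Im(S) = -5.03 VAR.
Step 9 — Apparent power: |S| = 5.058 VA.
Step 10 — Power factor: PF = P/|S| = 0.1036 (leading).

(a) P = 0.524 W  (b) Q = -5.03 VAR  (c) S = 5.058 VA  (d) PF = 0.1036 (leading)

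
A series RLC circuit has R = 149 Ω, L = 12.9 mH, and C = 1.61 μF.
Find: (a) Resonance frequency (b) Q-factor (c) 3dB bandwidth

Step 1 — Resonance: ω₀ = 1/√(LC) = 1/√(0.0129·1.61e-06) = 6939 rad/s.
Step 2 — f₀ = ω₀/(2π) = 1104 Hz.
Step 3 — Series Q: Q = ω₀L/R = 6939·0.0129/149 = 0.6008.
Step 4 — Bandwidth: Δω = ω₀/Q = 1.155e+04 rad/s; BW = Δω/(2π) = 1838 Hz.

(a) f₀ = 1104 Hz  (b) Q = 0.6008  (c) BW = 1838 Hz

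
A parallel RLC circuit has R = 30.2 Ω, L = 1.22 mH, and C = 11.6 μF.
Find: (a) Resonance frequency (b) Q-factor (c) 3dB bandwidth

Step 1 — Resonance: ω₀ = 1/√(LC) = 1/√(0.00122·1.16e-05) = 8406 rad/s.
Step 2 — f₀ = ω₀/(2π) = 1338 Hz.
Step 3 — Parallel Q: Q = R/(ω₀L) = 30.2/(8406·0.00122) = 2.945.
Step 4 — Bandwidth: Δω = ω₀/Q = 2855 rad/s; BW = Δω/(2π) = 454.3 Hz.

(a) f₀ = 1338 Hz  (b) Q = 2.945  (c) BW = 454.3 Hz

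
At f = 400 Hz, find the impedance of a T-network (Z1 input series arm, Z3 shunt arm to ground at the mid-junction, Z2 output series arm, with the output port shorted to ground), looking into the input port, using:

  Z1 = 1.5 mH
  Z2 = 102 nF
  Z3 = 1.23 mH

Step 1 — Angular frequency: ω = 2π·f = 2π·400 = 2513 rad/s.
Step 2 — Component impedances:
  Z1: Z = jωL = j·2513·0.0015 = 0 + j3.77 Ω
  Z2: Z = 1/(jωC) = -j/(ω·C) = 0 - j3901 Ω
  Z3: Z = jωL = j·2513·0.00123 = 0 + j3.091 Ω
Step 3 — With the output port shorted to ground, the output series arm Z2 runs from the junction to ground; the shunt arm Z3 also runs from the junction to ground. They appear in parallel: Z3 || Z2 = 0 + j3.094 Ω.
Step 4 — Series with input arm Z1: Z_in = Z1 + (Z3 || Z2) = 0 + j6.864 Ω = 6.864∠90.0° Ω.

Z = 0 + j6.864 Ω = 6.864∠90.0° Ω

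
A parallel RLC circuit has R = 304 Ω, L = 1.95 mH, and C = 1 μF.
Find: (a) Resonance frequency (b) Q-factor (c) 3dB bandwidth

Step 1 — Resonance: ω₀ = 1/√(LC) = 1/√(0.00195·1e-06) = 2.265e+04 rad/s.
Step 2 — f₀ = ω₀/(2π) = 3604 Hz.
Step 3 — Parallel Q: Q = R/(ω₀L) = 304/(2.265e+04·0.00195) = 6.884.
Step 4 — Bandwidth: Δω = ω₀/Q = 3289 rad/s; BW = Δω/(2π) = 523.5 Hz.

(a) f₀ = 3604 Hz  (b) Q = 6.884  (c) BW = 523.5 Hz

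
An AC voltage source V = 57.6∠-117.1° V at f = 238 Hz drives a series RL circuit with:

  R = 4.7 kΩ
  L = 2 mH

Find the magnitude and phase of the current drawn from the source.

Step 1 — Angular frequency: ω = 2π·f = 2π·238 = 1495 rad/s.
Step 2 — Component impedances:
  R: Z = R = 4700 Ω
  L: Z = jωL = j·1495·0.002 = 0 + j2.991 Ω
Step 3 — Series combination: Z_total = R + L = 4700 + j2.991 Ω = 4700∠0.0° Ω.
Step 4 — Source phasor: V = 57.6∠-117.1° V = -26.24 - j51.28 V.
Step 5 — Ohm's law: I = V / Z_total = (-26.24 - j51.28) / (4700 + j2.991) = -0.00559 - j0.01091 A.
Step 6 — Convert to polar: |I| = 0.01226 A, ∠I = -117.1°.

I = 0.01226∠-117.1° A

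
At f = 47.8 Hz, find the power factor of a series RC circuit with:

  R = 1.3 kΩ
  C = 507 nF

Step 1 — Angular frequency: ω = 2π·f = 2π·47.8 = 300.3 rad/s.
Step 2 — Component impedances:
  R: Z = R = 1300 Ω
  C: Z = 1/(jωC) = -j/(ω·C) = 0 - j6567 Ω
Step 3 — Series combination: Z_total = R + C = 1300 - j6567 Ω = 6695∠-78.8° Ω.
Step 4 — Power factor: PF = cos(φ) = Re(Z)/|Z| = 1300/6695 = 0.1942.
Step 5 — Type: Im(Z) = -6567 ⇒ leading (phase φ = -78.8°).

PF = 0.1942 (leading, φ = -78.8°)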